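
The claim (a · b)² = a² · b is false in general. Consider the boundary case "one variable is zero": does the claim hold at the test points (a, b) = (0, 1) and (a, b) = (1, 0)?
Yes, holds at both test points

At (0, 1): LHS = 0, RHS = 0 → equal
At (1, 0): LHS = 0, RHS = 0 → equal

So the claim does hold at both of these boundary points, even though it is not an identity.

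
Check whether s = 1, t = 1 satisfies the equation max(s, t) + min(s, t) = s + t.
Holds

Substituting s = 1, t = 1:

LHS = max(1, 1) + min(1, 1) = 2
RHS = 1 + 1 = 2

LHS = RHS, so the equation holds at this point.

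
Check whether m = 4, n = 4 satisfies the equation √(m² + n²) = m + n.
Substituting m = 4, n = 4:

LHS = √(4² + 4²) = 4·√(2) ≈ 5.657
RHS = 4 + 4 = 8

LHS ≠ RHS, so the equation does not hold at this point.

Answer: Fails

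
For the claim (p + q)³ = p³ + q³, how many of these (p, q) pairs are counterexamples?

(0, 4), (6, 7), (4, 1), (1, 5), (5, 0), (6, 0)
Testing each pair:
(0, 4): LHS = 64, RHS = 64 → satisfies claim
(6, 7): LHS = 2197, RHS = 559 → counterexample
(4, 1): LHS = 125, RHS = 65 → counterexample
(1, 5): LHS = 216, RHS = 126 → counterexample
(5, 0): LHS = 125, RHS = 125 → satisfies claim
(6, 0): LHS = 216, RHS = 216 → satisfies claim

That makes 3 counterexamples.

Answer: 3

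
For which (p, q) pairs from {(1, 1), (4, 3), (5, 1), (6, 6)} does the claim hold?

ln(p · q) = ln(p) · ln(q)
Testing each pair:
(1, 1): LHS = 0, RHS = 0 → holds
(4, 3): LHS = ln(12) ≈ 2.485, RHS = ln(3)·ln(4) ≈ 1.523 → fails
(5, 1): LHS = ln(5) ≈ 1.609, RHS = 0 → fails
(6, 6): LHS = ln(36) ≈ 3.584, RHS = ln(6)² ≈ 3.21 → fails

1 of 4 pairs satisfies the claim.

Answer: (1, 1)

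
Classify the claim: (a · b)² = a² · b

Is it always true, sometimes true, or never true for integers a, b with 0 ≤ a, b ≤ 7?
It holds at (a, b) = (5, 0) (both sides equal 0), but fails at (a, b) = (6, 4) (LHS = 576, RHS = 144).

Answer: Sometimes true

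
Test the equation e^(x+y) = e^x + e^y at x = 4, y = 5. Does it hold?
Fails

Substituting x = 4, y = 5:

LHS = e^(4+5) = e^9 ≈ 8103
RHS = e^4 + e^5 ≈ 203

LHS ≠ RHS, so the equation does not hold at this point.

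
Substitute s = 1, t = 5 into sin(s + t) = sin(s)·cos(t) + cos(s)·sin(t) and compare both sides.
LHS = sin(1 + 5) = sin(6) ≈ -0.2794
RHS = sin(1)·cos(5) + cos(1)·sin(5) = sin(5)·cos(1) + sin(1)·cos(5) ≈ -0.2794

LHS = RHS: the two sides agree.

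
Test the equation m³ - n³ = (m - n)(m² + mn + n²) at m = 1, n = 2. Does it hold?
Substituting m = 1, n = 2:

LHS = 1³ - 2³ = -7
RHS = (1 - 2)(1² + 1·2 + 2²) = -7

LHS = RHS, so the equation holds at this point.

Answer: Holds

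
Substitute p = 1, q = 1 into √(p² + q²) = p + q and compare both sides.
LHS = √(1² + 1²) = √(2) ≈ 1.414
RHS = 1 + 1 = 2

LHS ≠ RHS (they differ by about 0.5858), so the equation does not hold here.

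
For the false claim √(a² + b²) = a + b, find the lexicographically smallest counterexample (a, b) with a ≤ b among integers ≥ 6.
(a, b) = (6, 6)

Substituting (6, 6) into the claim:
LHS = √(6² + 6²) = 6·√(2) ≈ 8.485
RHS = 6 + 6 = 12

Since LHS ≠ RHS, this pair disproves the claim, and no lexicographically smaller pair (a ≤ b, integers ≥ 6) does.

For instance (9, 10) is also a counterexample (LHS = √(181) ≈ 13.45, RHS = 19), but it's lexicographically larger.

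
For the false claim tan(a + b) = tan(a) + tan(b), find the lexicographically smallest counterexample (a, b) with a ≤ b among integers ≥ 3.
(a, b) = (3, 3)

Substituting (3, 3) into the claim:
LHS = tan(3 + 3) = tan(6) ≈ -0.291
RHS = tan(3) + tan(3) = 2·tan(3) ≈ -0.2851

Since LHS ≠ RHS, this pair disproves the claim, and no lexicographically smaller pair (a ≤ b, integers ≥ 3) does.

For instance (5, 5) is also a counterexample (LHS = tan(10) ≈ 0.6484, RHS = 2·tan(5) ≈ -6.761), but it's lexicographically larger.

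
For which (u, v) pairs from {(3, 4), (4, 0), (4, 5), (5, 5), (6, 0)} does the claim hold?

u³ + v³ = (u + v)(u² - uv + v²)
Testing each pair:
(3, 4): LHS = 91, RHS = 91 → holds
(4, 0): LHS = 64, RHS = 64 → holds
(4, 5): LHS = 189, RHS = 189 → holds
(5, 5): LHS = 250, RHS = 250 → holds
(6, 0): LHS = 216, RHS = 216 → holds

Every pair satisfies the claim.

Answer: All pairs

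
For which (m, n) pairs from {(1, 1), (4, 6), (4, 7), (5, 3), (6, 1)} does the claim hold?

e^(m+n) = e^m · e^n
All pairs

Testing each pair:
(1, 1): LHS = e^2 ≈ 7.389, RHS = e^2 ≈ 7.389 → holds
(4, 6): LHS = e^10 ≈ 22026.5, RHS = e^10 ≈ 22026.5 → holds
(4, 7): LHS = e^11 ≈ 59874.1, RHS = e^11 ≈ 59874.1 → holds
(5, 3): LHS = e^8 ≈ 2981, RHS = e^8 ≈ 2981 → holds
(6, 1): LHS = e^7 ≈ 1097, RHS = e^7 ≈ 1097 → holds

Every pair satisfies the claim.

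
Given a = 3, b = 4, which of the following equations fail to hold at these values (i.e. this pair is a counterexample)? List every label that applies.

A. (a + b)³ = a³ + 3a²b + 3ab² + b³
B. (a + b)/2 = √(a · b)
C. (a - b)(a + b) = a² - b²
B

Evaluating each claim at the given values:
A. LHS = 343, RHS = 343 → holds here (LHS = RHS)
B. LHS = 7/2, RHS = 2·√(3) ≈ 3.464 → fails here (LHS ≠ RHS)
C. LHS = -7, RHS = -7 → holds here (LHS = RHS)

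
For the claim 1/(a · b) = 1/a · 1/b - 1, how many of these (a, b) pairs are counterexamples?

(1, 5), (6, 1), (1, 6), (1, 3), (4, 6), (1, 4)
Testing each pair:
(1, 5): LHS = 1/5, RHS = -4/5 → counterexample
(6, 1): LHS = 1/6, RHS = -5/6 → counterexample
(1, 6): LHS = 1/6, RHS = -5/6 → counterexample
(1, 3): LHS = 1/3, RHS = -2/3 → counterexample
(4, 6): LHS = 1/24, RHS = -23/24 → counterexample
(1, 4): LHS = 1/4, RHS = -3/4 → counterexample

That makes 6 counterexamples.

Answer: 6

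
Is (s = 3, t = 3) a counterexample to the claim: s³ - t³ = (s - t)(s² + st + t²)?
Substituting s = 3, t = 3:
LHS = 3³ - 3³ = 0
RHS = (3 - 3)(3² + 3·3 + 3²) = 0

The sides agree, so this pair does not disprove the claim.

Answer: No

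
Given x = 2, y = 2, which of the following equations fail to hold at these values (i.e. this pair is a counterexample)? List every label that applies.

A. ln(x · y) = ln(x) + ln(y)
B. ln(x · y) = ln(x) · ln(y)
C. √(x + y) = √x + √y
Evaluating each claim at the given values:
A. LHS = ln(4) ≈ 1.386, RHS = 2·ln(2) ≈ 1.386 → holds here (LHS = RHS)
B. LHS = ln(4) ≈ 1.386, RHS = ln(2)² ≈ 0.4805 → fails here (LHS ≠ RHS)
C. LHS = 2, RHS = 2·√(2) ≈ 2.828 → fails here (LHS ≠ RHS)

Answer: B, C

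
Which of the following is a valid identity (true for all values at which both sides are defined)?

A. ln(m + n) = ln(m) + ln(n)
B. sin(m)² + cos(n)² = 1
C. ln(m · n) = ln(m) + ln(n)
A: fails at (3, 5) — LHS = ln(8) ≈ 2.079, RHS = ln(3) + ln(5) ≈ 2.708.
B: fails at (3, 5) — LHS = sin(3)² + cos(5)² ≈ 0.1004, RHS = 1.
C: holds — e.g. at (5, 5), both sides equal ln(25) ≈ 3.219.

Answer: C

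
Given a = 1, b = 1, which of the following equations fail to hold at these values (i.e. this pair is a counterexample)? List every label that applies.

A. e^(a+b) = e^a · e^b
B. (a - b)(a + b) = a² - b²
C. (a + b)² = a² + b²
C

Evaluating each claim at the given values:
A. LHS = e^2 ≈ 7.389, RHS = e^2 ≈ 7.389 → holds here (LHS = RHS)
B. LHS = 0, RHS = 0 → holds here (LHS = RHS)
C. LHS = 4, RHS = 2 → fails here (LHS ≠ RHS)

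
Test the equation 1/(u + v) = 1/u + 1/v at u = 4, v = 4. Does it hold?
Fails

Substituting u = 4, v = 4:

LHS = 1/(4 + 4) = 1/8
RHS = 1/4 + 1/4 = 1/2

LHS ≠ RHS, so the equation does not hold at this point.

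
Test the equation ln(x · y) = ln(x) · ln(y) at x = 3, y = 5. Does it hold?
Substituting x = 3, y = 5:

LHS = ln(3 · 5) = ln(15) ≈ 2.708
RHS = ln(3) · ln(5) ≈ 1.768

LHS ≠ RHS, so the equation does not hold at this point.

Answer: Fails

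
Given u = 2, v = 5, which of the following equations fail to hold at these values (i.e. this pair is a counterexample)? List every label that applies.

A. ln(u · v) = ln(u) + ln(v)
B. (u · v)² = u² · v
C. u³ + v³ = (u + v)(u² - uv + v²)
B

Evaluating each claim at the given values:
A. LHS = ln(10) ≈ 2.303, RHS = ln(2) + ln(5) ≈ 2.303 → holds here (LHS = RHS)
B. LHS = 100, RHS = 20 → fails here (LHS ≠ RHS)
C. LHS = 133, RHS = 133 → holds here (LHS = RHS)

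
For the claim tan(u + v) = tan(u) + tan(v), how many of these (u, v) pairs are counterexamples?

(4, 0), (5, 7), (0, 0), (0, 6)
1

Testing each pair:
(4, 0): LHS = tan(4) ≈ 1.158, RHS = tan(4) ≈ 1.158 → satisfies claim
(5, 7): LHS = tan(12) ≈ -0.6359, RHS = tan(5) + tan(7) ≈ -2.509 → counterexample
(0, 0): LHS = 0, RHS = 0 → satisfies claim
(0, 6): LHS = tan(6) ≈ -0.291, RHS = tan(6) ≈ -0.291 → satisfies claim

That makes 1 counterexample.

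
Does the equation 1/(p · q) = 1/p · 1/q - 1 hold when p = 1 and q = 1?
Fails

Substituting p = 1, q = 1:

LHS = 1/(1 · 1) = 1
RHS = 1/1 · 1/1 - 1 = 0

LHS ≠ RHS, so the equation does not hold at this point.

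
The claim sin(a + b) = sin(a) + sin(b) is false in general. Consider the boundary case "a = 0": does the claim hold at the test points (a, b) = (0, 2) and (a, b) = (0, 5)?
At (0, 2): LHS = sin(2) ≈ 0.9093, RHS = sin(2) ≈ 0.9093 → equal
At (0, 5): LHS = sin(5) ≈ -0.9589, RHS = sin(5) ≈ -0.9589 → equal

So the claim does hold at both of these boundary points, even though it is not an identity.

Answer: Yes, holds at both test points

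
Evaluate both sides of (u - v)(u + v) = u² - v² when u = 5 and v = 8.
LHS = (5 - 8)(5 + 8) = -39
RHS = 5² - 8² = -39

LHS = RHS: the two sides agree.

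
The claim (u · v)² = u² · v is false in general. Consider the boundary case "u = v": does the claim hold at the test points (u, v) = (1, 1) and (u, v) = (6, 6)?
Only at (1, 1)

At (1, 1): LHS = 1, RHS = 1 → equal
At (6, 6): LHS = 1296 ≠ RHS = 216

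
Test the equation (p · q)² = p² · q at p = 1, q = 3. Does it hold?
Substituting p = 1, q = 3:

LHS = (1 · 3)² = 9
RHS = 1² · 3 = 3

LHS ≠ RHS, so the equation does not hold at this point.

Answer: Fails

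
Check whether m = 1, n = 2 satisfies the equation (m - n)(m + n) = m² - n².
Holds

Substituting m = 1, n = 2:

LHS = (1 - 2)(1 + 2) = -3
RHS = 1² - 2² = -3

LHS = RHS, so the equation holds at this point.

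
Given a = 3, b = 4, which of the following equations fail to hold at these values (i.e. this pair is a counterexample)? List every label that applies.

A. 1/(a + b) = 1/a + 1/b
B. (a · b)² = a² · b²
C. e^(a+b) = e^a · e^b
Evaluating each claim at the given values:
A. LHS = 1/7, RHS = 7/12 → fails here (LHS ≠ RHS)
B. LHS = 144, RHS = 144 → holds here (LHS = RHS)
C. LHS = e^7 ≈ 1097, RHS = e^7 ≈ 1097 → holds here (LHS = RHS)

Answer: A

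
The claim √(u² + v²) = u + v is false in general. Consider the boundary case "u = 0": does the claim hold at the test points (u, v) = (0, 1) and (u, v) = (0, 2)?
Yes, holds at both test points

At (0, 1): LHS = 1, RHS = 1 → equal
At (0, 2): LHS = 2, RHS = 2 → equal

So the claim does hold at both of these boundary points, even though it is not an identity.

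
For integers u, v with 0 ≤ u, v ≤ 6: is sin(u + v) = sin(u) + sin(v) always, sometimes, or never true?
It holds at (u, v) = (4, 0) (both sides equal sin(4) ≈ -0.7568), but fails at (u, v) = (6, 2) (LHS = sin(8) ≈ 0.9894, RHS = sin(6) + sin(2) ≈ 0.6299).

Answer: Sometimes true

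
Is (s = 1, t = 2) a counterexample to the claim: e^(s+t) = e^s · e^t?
No

Substituting s = 1, t = 2:
LHS = e^(1+2) = e^3 ≈ 20.09
RHS = e^1 · e^2 = e^3 ≈ 20.09

The sides agree, so this pair does not disprove the claim.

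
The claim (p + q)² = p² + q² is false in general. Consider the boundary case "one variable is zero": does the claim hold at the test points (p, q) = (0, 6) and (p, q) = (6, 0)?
At (0, 6): LHS = 36, RHS = 36 → equal
At (6, 0): LHS = 36, RHS = 36 → equal

So the claim does hold at both of these boundary points, even though it is not an identity.

Answer: Yes, holds at both test points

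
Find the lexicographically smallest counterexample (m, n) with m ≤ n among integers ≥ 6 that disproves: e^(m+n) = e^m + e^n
Substituting (6, 6) into the claim:
LHS = e^(6+6) = e^12 ≈ 162754.8
RHS = e^6 + e^6 = 2·e^6 ≈ 806.9

Since LHS ≠ RHS, this pair disproves the claim, and no lexicographically smaller pair (m ≤ n, integers ≥ 6) does.

For instance (7, 7) is also a counterexample (LHS = e^14 ≈ 1202604.3, RHS = 2·e^7 ≈ 2193), but it's lexicographically larger.

Answer: (m, n) = (6, 6)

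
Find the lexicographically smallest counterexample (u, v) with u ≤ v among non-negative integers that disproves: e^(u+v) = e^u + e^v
(u, v) = (0, 0)

Substituting (0, 0) into the claim:
LHS = e^(0+0) = 1
RHS = e^0 + e^0 = 2

Since LHS ≠ RHS, this pair disproves the claim, and no lexicographically smaller pair (u ≤ v, non-negative integers) does.

For instance (2, 4) is also a counterexample (LHS = e^6 ≈ 403.4, RHS = e^2 + e^4 ≈ 61.99), but it's lexicographically larger.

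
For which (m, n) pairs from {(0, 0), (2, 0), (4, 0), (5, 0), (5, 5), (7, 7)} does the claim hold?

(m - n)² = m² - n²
All pairs

Testing each pair:
(0, 0): LHS = 0, RHS = 0 → holds
(2, 0): LHS = 4, RHS = 4 → holds
(4, 0): LHS = 16, RHS = 16 → holds
(5, 0): LHS = 25, RHS = 25 → holds
(5, 5): LHS = 0, RHS = 0 → holds
(7, 7): LHS = 0, RHS = 0 → holds

Every pair satisfies the claim.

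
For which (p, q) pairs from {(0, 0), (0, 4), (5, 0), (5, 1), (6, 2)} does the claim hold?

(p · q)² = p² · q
(0, 0), (0, 4), (5, 0), (5, 1)

Testing each pair:
(0, 0): LHS = 0, RHS = 0 → holds
(0, 4): LHS = 0, RHS = 0 → holds
(5, 0): LHS = 0, RHS = 0 → holds
(5, 1): LHS = 25, RHS = 25 → holds
(6, 2): LHS = 144, RHS = 72 → fails

4 of 5 pairs satisfy the claim.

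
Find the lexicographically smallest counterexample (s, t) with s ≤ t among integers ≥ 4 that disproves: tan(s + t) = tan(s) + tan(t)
(s, t) = (4, 4)

Substituting (4, 4) into the claim:
LHS = tan(4 + 4) = tan(8) ≈ -6.8
RHS = tan(4) + tan(4) = 2·tan(4) ≈ 2.316

Since LHS ≠ RHS, this pair disproves the claim, and no lexicographically smaller pair (s ≤ t, integers ≥ 4) does.

For instance (8, 11) is also a counterexample (LHS = tan(19) ≈ 0.1516, RHS = tan(11) + tan(8) ≈ -232.8), but it's lexicographically larger.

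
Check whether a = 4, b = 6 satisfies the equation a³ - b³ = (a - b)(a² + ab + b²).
Substituting a = 4, b = 6:

LHS = 4³ - 6³ = -152
RHS = (4 - 6)(4² + 4·6 + 6²) = -152

LHS = RHS, so the equation holds at this point.

Answer: Holds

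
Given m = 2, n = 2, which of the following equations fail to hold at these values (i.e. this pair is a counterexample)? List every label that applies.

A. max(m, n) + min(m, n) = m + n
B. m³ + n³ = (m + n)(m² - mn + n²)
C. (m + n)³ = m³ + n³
Evaluating each claim at the given values:
A. LHS = 4, RHS = 4 → holds here (LHS = RHS)
B. LHS = 16, RHS = 16 → holds here (LHS = RHS)
C. LHS = 64, RHS = 16 → fails here (LHS ≠ RHS)

Answer: C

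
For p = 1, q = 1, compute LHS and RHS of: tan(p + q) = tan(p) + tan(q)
LHS = tan(1 + 1) = tan(2) ≈ -2.185
RHS = tan(1) + tan(1) = 2·tan(1) ≈ 3.115

LHS ≠ RHS (they differ by about 5.3), so the equation does not hold here.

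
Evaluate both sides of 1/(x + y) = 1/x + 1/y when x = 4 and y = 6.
LHS = 1/(4 + 6) = 1/10
RHS = 1/4 + 1/6 = 5/12

LHS ≠ RHS, so the equation does not hold here.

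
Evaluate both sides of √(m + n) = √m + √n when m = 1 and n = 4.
LHS = √(1 + 4) = √(5) ≈ 2.236
RHS = √1 + √4 = 3

LHS ≠ RHS (they differ by about 0.7639), so the equation does not hold here.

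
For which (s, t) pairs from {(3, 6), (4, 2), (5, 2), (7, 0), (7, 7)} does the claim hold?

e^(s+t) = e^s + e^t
None

Testing each pair:
(3, 6): LHS = e^9 ≈ 8103, RHS = e^3 + e^6 ≈ 423.5 → fails
(4, 2): LHS = e^6 ≈ 403.4, RHS = e^2 + e^4 ≈ 61.99 → fails
(5, 2): LHS = e^7 ≈ 1097, RHS = e^2 + e^5 ≈ 155.8 → fails
(7, 0): LHS = e^7 ≈ 1097, RHS = 1 + e^7 ≈ 1098 → fails
(7, 7): LHS = e^14 ≈ 1202604.3, RHS = 2·e^7 ≈ 2193 → fails

No pair satisfies the claim.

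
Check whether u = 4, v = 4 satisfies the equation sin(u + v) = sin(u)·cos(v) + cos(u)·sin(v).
Substituting u = 4, v = 4:

LHS = sin(4 + 4) = sin(8) ≈ 0.9894
RHS = sin(4)·cos(4) + cos(4)·sin(4) = 2·sin(4)·cos(4) ≈ 0.9894

LHS = RHS, so the equation holds at this point.

Answer: Holds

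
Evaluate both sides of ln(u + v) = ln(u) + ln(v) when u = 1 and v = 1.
LHS = ln(1 + 1) = ln(2) ≈ 0.6931
RHS = ln(1) + ln(1) = 0

LHS ≠ RHS (they differ by about 0.6931), so the equation does not hold here.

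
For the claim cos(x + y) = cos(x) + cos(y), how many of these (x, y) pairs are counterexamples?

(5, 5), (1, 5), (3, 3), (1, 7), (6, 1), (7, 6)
Testing each pair:
(5, 5): LHS = cos(10) ≈ -0.8391, RHS = 2·cos(5) ≈ 0.5673 → counterexample
(1, 5): LHS = cos(6) ≈ 0.9602, RHS = cos(5) + cos(1) ≈ 0.824 → counterexample
(3, 3): LHS = cos(6) ≈ 0.9602, RHS = 2·cos(3) ≈ -1.98 → counterexample
(1, 7): LHS = cos(8) ≈ -0.1455, RHS = cos(1) + cos(7) ≈ 1.294 → counterexample
(6, 1): LHS = cos(7) ≈ 0.7539, RHS = cos(1) + cos(6) ≈ 1.5 → counterexample
(7, 6): LHS = cos(13) ≈ 0.9074, RHS = cos(7) + cos(6) ≈ 1.714 → counterexample

That makes 6 counterexamples.

Answer: 6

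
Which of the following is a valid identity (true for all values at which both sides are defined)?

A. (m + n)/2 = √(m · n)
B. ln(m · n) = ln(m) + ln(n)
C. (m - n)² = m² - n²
A: fails at (2, 4) — LHS = 3, RHS = 2·√(2) ≈ 2.828.
B: holds — e.g. at (1, 2), both sides equal ln(2) ≈ 0.6931.
C: fails at (4, 6) — LHS = 4, RHS = -20.

Answer: B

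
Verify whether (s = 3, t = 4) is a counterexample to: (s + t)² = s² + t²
Substituting s = 3, t = 4:
LHS = (3 + 4)² = 49
RHS = 3² + 4² = 25

Since LHS ≠ RHS, this pair disproves the claim.

Answer: Yes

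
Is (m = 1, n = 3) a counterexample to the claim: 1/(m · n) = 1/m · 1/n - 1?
Substituting m = 1, n = 3:
LHS = 1/(1 · 3) = 1/3
RHS = 1/1 · 1/3 - 1 = -2/3

Since LHS ≠ RHS, this pair disproves the claim.

Answer: Yes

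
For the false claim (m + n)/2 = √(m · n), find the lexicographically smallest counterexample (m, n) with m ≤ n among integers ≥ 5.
(m, n) = (5, 6)

Substituting (5, 6) into the claim:
LHS = (5 + 6)/2 = 11/2
RHS = √(5 · 6) = √(30) ≈ 5.477

Since LHS ≠ RHS, this pair disproves the claim, and no lexicographically smaller pair (m ≤ n, integers ≥ 5) does.

For instance (6, 11) is also a counterexample (LHS = 17/2, RHS = √(66) ≈ 8.124), but it's lexicographically larger.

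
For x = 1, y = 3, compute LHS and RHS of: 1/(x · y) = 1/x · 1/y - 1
LHS = 1/(1 · 3) = 1/3
RHS = 1/1 · 1/3 - 1 = -2/3

LHS ≠ RHS, so the equation does not hold here.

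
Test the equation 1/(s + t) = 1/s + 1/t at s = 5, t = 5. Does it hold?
Substituting s = 5, t = 5:

LHS = 1/(5 + 5) = 1/10
RHS = 1/5 + 1/5 = 2/5

LHS ≠ RHS, so the equation does not hold at this point.

Answer: Fails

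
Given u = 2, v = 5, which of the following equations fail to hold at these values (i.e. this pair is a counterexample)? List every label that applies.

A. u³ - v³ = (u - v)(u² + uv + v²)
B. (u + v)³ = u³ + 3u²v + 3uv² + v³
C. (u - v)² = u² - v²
Evaluating each claim at the given values:
A. LHS = -117, RHS = -117 → holds here (LHS = RHS)
B. LHS = 343, RHS = 343 → holds here (LHS = RHS)
C. LHS = 9, RHS = -21 → fails here (LHS ≠ RHS)

Answer: C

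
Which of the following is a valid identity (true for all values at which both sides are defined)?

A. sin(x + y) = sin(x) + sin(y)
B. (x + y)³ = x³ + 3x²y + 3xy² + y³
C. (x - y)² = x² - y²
A: fails at (1, 2) — LHS = sin(3) ≈ 0.1411, RHS = sin(1) + sin(2) ≈ 1.751.
B: holds — e.g. at (2, 5), both sides equal 343.
C: fails at (3, 4) — LHS = 1, RHS = -7.

Answer: B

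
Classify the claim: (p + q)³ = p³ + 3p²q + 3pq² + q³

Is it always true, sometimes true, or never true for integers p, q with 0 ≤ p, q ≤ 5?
Always true

The identity holds for every pair in the range. For instance at (p, q) = (3, 2): both sides equal 125.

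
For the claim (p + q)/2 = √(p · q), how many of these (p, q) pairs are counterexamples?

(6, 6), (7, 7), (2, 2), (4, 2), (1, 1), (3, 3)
1

Testing each pair:
(6, 6): LHS = 6, RHS = 6 → satisfies claim
(7, 7): LHS = 7, RHS = 7 → satisfies claim
(2, 2): LHS = 2, RHS = 2 → satisfies claim
(4, 2): LHS = 3, RHS = 2·√(2) ≈ 2.828 → counterexample
(1, 1): LHS = 1, RHS = 1 → satisfies claim
(3, 3): LHS = 3, RHS = 3 → satisfies claim

That makes 1 counterexample.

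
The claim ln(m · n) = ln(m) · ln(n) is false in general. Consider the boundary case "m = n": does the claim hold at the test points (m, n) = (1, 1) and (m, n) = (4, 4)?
Only at (1, 1)

At (1, 1): LHS = 0, RHS = 0 → equal
At (4, 4): LHS = ln(16) ≈ 2.773 ≠ RHS = ln(4)² ≈ 1.922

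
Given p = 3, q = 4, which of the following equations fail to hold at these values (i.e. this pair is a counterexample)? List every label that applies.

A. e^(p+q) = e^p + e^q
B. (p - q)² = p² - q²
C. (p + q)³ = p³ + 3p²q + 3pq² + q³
Evaluating each claim at the given values:
A. LHS = e^7 ≈ 1097, RHS = e^3 + e^4 ≈ 74.68 → fails here (LHS ≠ RHS)
B. LHS = 1, RHS = -7 → fails here (LHS ≠ RHS)
C. LHS = 343, RHS = 343 → holds here (LHS = RHS)

Answer: A, B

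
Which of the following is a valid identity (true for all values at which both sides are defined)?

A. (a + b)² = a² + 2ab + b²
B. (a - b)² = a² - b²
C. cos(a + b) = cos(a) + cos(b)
A

A: holds — e.g. at (2, 5), both sides equal 49.
B: fails at (1, 4) — LHS = 9, RHS = -15.
C: fails at (6, 7) — LHS = cos(13) ≈ 0.9074, RHS = cos(7) + cos(6) ≈ 1.714.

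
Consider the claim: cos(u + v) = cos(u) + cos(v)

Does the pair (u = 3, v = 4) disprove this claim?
Yes

Substituting u = 3, v = 4:
LHS = cos(3 + 4) = cos(7) ≈ 0.7539
RHS = cos(3) + cos(4) ≈ -1.644

Since LHS ≠ RHS, this pair disproves the claim.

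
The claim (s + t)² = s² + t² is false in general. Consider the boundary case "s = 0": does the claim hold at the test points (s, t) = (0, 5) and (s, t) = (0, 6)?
Yes, holds at both test points

At (0, 5): LHS = 25, RHS = 25 → equal
At (0, 6): LHS = 36, RHS = 36 → equal

So the claim does hold at both of these boundary points, even though it is not an identity.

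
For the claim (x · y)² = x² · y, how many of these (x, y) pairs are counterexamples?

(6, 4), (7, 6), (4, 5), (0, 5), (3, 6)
Testing each pair:
(6, 4): LHS = 576, RHS = 144 → counterexample
(7, 6): LHS = 1764, RHS = 294 → counterexample
(4, 5): LHS = 400, RHS = 80 → counterexample
(0, 5): LHS = 0, RHS = 0 → satisfies claim
(3, 6): LHS = 324, RHS = 54 → counterexample

That makes 4 counterexamples.

Answer: 4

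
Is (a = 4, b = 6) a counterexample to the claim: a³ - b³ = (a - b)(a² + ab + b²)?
No

Substituting a = 4, b = 6:
LHS = 4³ - 6³ = -152
RHS = (4 - 6)(4² + 4·6 + 6²) = -152

The sides agree, so this pair does not disprove the claim.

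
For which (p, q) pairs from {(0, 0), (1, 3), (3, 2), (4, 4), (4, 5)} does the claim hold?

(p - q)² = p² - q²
Testing each pair:
(0, 0): LHS = 0, RHS = 0 → holds
(1, 3): LHS = 4, RHS = -8 → fails
(3, 2): LHS = 1, RHS = 5 → fails
(4, 4): LHS = 0, RHS = 0 → holds
(4, 5): LHS = 1, RHS = -9 → fails

2 of 5 pairs satisfy the claim.

Answer: (0, 0), (4, 4)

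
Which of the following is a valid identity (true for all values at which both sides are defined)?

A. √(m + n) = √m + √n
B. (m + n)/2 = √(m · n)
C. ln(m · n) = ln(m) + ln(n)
A: fails at (1, 4) — LHS = √(5) ≈ 2.236, RHS = 3.
B: fails at (2, 3) — LHS = 5/2, RHS = √(6) ≈ 2.449.
C: holds — e.g. at (3, 4), both sides equal ln(12) ≈ 2.485.

Answer: C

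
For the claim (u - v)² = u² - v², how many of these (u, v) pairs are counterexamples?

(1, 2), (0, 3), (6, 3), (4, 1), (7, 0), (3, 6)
Testing each pair:
(1, 2): LHS = 1, RHS = -3 → counterexample
(0, 3): LHS = 9, RHS = -9 → counterexample
(6, 3): LHS = 9, RHS = 27 → counterexample
(4, 1): LHS = 9, RHS = 15 → counterexample
(7, 0): LHS = 49, RHS = 49 → satisfies claim
(3, 6): LHS = 9, RHS = -27 → counterexample

That makes 5 counterexamples.

Answer: 5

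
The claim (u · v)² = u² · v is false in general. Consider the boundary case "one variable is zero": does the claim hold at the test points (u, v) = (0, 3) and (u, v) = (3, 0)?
Yes, holds at both test points

At (0, 3): LHS = 0, RHS = 0 → equal
At (3, 0): LHS = 0, RHS = 0 → equal

So the claim does hold at both of these boundary points, even though it is not an identity.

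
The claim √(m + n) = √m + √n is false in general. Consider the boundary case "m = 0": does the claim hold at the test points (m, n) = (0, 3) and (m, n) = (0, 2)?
Yes, holds at both test points

At (0, 3): LHS = √(3) ≈ 1.732, RHS = √(3) ≈ 1.732 → equal
At (0, 2): LHS = √(2) ≈ 1.414, RHS = √(2) ≈ 1.414 → equal

So the claim does hold at both of these boundary points, even though it is not an identity.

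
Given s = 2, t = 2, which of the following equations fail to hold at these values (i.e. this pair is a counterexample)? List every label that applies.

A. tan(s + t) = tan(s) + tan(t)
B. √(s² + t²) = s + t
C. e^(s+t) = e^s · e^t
Evaluating each claim at the given values:
A. LHS = tan(4) ≈ 1.158, RHS = 2·tan(2) ≈ -4.37 → fails here (LHS ≠ RHS)
B. LHS = 2·√(2) ≈ 2.828, RHS = 4 → fails here (LHS ≠ RHS)
C. LHS = e^4 ≈ 54.6, RHS = e^4 ≈ 54.6 → holds here (LHS = RHS)

Answer: A, B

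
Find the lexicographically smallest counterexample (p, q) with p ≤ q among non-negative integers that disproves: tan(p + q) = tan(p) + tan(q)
(p, q) = (1, 1)

Substituting (1, 1) into the claim:
LHS = tan(1 + 1) = tan(2) ≈ -2.185
RHS = tan(1) + tan(1) = 2·tan(1) ≈ 3.115

Since LHS ≠ RHS, this pair disproves the claim, and no lexicographically smaller pair (p ≤ q, non-negative integers) does.

For instance (2, 6) is also a counterexample (LHS = tan(8) ≈ -6.8, RHS = tan(2) + tan(6) ≈ -2.476), but it's lexicographically larger.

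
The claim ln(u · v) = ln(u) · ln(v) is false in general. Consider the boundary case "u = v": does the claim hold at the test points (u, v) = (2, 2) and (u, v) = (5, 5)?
At (2, 2): LHS = ln(4) ≈ 1.386 ≠ RHS = ln(2)² ≈ 0.4805
At (5, 5): LHS = ln(25) ≈ 3.219 ≠ RHS = ln(5)² ≈ 2.59

Answer: No, fails at both test points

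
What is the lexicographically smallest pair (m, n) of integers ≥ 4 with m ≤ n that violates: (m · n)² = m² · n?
Substituting (4, 4) into the claim:
LHS = (4 · 4)² = 256
RHS = 4² · 4 = 64

Since LHS ≠ RHS, this pair disproves the claim, and no lexicographically smaller pair (m ≤ n, integers ≥ 4) does.

For instance (4, 11) is also a counterexample (LHS = 1936, RHS = 176), but it's lexicographically larger.

Answer: (m, n) = (4, 4)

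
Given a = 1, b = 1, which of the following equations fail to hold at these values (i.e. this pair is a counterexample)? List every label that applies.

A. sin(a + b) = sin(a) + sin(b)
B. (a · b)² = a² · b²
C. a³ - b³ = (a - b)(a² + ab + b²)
Evaluating each claim at the given values:
A. LHS = sin(2) ≈ 0.9093, RHS = 2·sin(1) ≈ 1.683 → fails here (LHS ≠ RHS)
B. LHS = 1, RHS = 1 → holds here (LHS = RHS)
C. LHS = 0, RHS = 0 → holds here (LHS = RHS)

Answer: A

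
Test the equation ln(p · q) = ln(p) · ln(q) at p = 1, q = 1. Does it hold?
Substituting p = 1, q = 1:

LHS = ln(1 · 1) = 0
RHS = ln(1) · ln(1) = 0

LHS = RHS, so the equation holds at this point.

Answer: Holds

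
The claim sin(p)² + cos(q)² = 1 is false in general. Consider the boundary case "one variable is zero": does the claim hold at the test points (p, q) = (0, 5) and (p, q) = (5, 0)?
At (0, 5): LHS = cos(5)² ≈ 0.08046 ≠ RHS = 1
At (5, 0): LHS = sin(5)² + 1 ≈ 1.92 ≠ RHS = 1

Answer: No, fails at both test points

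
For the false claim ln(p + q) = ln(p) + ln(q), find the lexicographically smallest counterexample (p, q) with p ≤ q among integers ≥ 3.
(p, q) = (3, 3)

Substituting (3, 3) into the claim:
LHS = ln(3 + 3) = ln(6) ≈ 1.792
RHS = ln(3) + ln(3) = 2·ln(3) ≈ 2.197

Since LHS ≠ RHS, this pair disproves the claim, and no lexicographically smaller pair (p ≤ q, integers ≥ 3) does.

For instance (3, 9) is also a counterexample (LHS = ln(12) ≈ 2.485, RHS = ln(3) + ln(9) ≈ 3.296), but it's lexicographically larger.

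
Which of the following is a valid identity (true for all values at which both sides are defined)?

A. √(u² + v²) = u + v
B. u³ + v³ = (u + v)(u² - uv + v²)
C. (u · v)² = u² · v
A: fails at (3, 5) — LHS = √(34) ≈ 5.831, RHS = 8.
B: holds — e.g. at (2, 5), both sides equal 133.
C: fails at (3, 4) — LHS = 144, RHS = 36.

Answer: B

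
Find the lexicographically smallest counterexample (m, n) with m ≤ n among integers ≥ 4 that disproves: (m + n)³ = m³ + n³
Substituting (4, 4) into the claim:
LHS = (4 + 4)³ = 512
RHS = 4³ + 4³ = 128

Since LHS ≠ RHS, this pair disproves the claim, and no lexicographically smaller pair (m ≤ n, integers ≥ 4) does.

For instance (4, 8) is also a counterexample (LHS = 1728, RHS = 576), but it's lexicographically larger.

Answer: (m, n) = (4, 4)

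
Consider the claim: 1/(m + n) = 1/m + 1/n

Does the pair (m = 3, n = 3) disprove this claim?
Substituting m = 3, n = 3:
LHS = 1/(3 + 3) = 1/6
RHS = 1/3 + 1/3 = 2/3

Since LHS ≠ RHS, this pair disproves the claim.

Answer: Yes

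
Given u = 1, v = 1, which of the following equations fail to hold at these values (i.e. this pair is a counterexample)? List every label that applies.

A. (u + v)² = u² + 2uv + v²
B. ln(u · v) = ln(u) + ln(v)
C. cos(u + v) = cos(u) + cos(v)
Evaluating each claim at the given values:
A. LHS = 4, RHS = 4 → holds here (LHS = RHS)
B. LHS = 0, RHS = 0 → holds here (LHS = RHS)
C. LHS = cos(2) ≈ -0.4161, RHS = 2·cos(1) ≈ 1.081 → fails here (LHS ≠ RHS)

Answer: C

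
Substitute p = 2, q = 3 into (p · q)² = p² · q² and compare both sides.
LHS = (2 · 3)² = 36
RHS = 2² · 3² = 36

LHS = RHS: the two sides agree.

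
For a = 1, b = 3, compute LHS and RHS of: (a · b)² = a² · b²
LHS = (1 · 3)² = 9
RHS = 1² · 3² = 9

LHS = RHS: the two sides agree.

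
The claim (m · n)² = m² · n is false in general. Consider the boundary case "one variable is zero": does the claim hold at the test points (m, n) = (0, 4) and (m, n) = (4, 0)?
At (0, 4): LHS = 0, RHS = 0 → equal
At (4, 0): LHS = 0, RHS = 0 → equal

So the claim does hold at both of these boundary points, even though it is not an identity.

Answer: Yes, holds at both test points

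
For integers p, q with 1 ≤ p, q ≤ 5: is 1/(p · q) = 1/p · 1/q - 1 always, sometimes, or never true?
Never true

The claim fails for every pair in the range. For instance at (p, q) = (1, 3): LHS = 1/3, RHS = -2/3.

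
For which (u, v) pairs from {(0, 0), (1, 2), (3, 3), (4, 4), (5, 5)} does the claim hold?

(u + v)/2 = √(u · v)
Testing each pair:
(0, 0): LHS = 0, RHS = 0 → holds
(1, 2): LHS = 3/2, RHS = √(2) ≈ 1.414 → fails
(3, 3): LHS = 3, RHS = 3 → holds
(4, 4): LHS = 4, RHS = 4 → holds
(5, 5): LHS = 5, RHS = 5 → holds

4 of 5 pairs satisfy the claim.

Answer: (0, 0), (3, 3), (4, 4), (5, 5)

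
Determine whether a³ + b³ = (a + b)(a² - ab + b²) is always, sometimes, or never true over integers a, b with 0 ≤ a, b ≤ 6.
Always true

The identity holds for every pair in the range. For instance at (a, b) = (6, 6): both sides equal 432.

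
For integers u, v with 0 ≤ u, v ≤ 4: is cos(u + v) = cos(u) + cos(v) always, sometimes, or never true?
Never true

The claim fails for every pair in the range. For instance at (u, v) = (1, 4): LHS = cos(5) ≈ 0.2837, RHS = cos(4) + cos(1) ≈ -0.1133.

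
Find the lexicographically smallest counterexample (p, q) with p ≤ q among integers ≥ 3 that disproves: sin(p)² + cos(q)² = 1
At (3, 3): both sides equal 1, so it holds there.

Substituting (3, 4) into the claim:
LHS = sin(3)² + cos(4)² ≈ 0.4472
RHS = 1

Since LHS ≠ RHS, this pair disproves the claim, and no lexicographically smaller pair (p ≤ q, integers ≥ 3) does.

For instance (8, 10) is also a counterexample (LHS = cos(10)² + sin(8)² ≈ 1.683, RHS = 1), but it's lexicographically larger.

Answer: (p, q) = (3, 4)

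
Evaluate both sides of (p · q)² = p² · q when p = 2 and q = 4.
LHS = (2 · 4)² = 64
RHS = 2² · 4 = 16

LHS ≠ RHS, so the equation does not hold here.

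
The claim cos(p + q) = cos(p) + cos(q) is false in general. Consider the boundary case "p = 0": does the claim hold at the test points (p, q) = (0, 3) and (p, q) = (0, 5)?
At (0, 3): LHS = cos(3) ≈ -0.99 ≠ RHS = cos(3) + 1 ≈ 0.01001
At (0, 5): LHS = cos(5) ≈ 0.2837 ≠ RHS = cos(5) + 1 ≈ 1.284

Answer: No, fails at both test points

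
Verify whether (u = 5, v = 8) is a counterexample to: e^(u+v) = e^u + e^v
Substituting u = 5, v = 8:
LHS = e^(5+8) = e^13 ≈ 442413.4
RHS = e^5 + e^8 ≈ 3129

Since LHS ≠ RHS, this pair disproves the claim.

Answer: Yes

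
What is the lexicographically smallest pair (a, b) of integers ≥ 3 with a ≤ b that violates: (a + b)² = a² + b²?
(a, b) = (3, 3)

Substituting (3, 3) into the claim:
LHS = (3 + 3)² = 36
RHS = 3² + 3² = 18

Since LHS ≠ RHS, this pair disproves the claim, and no lexicographically smaller pair (a ≤ b, integers ≥ 3) does.

For instance (7, 7) is also a counterexample (LHS = 196, RHS = 98), but it's lexicographically larger.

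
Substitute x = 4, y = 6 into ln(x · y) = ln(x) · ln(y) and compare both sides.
LHS = ln(4 · 6) = ln(24) ≈ 3.178
RHS = ln(4) · ln(6) ≈ 2.484

LHS ≠ RHS (they differ by about 0.6941), so the equation does not hold here.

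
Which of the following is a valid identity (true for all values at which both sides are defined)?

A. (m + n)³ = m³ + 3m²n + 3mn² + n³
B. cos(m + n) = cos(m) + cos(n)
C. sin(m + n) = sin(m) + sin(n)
A

A: holds — e.g. at (1, 5), both sides equal 216.
B: fails at (3, 4) — LHS = cos(7) ≈ 0.7539, RHS = cos(3) + cos(4) ≈ -1.644.
C: fails at (1, 2) — LHS = sin(3) ≈ 0.1411, RHS = sin(1) + sin(2) ≈ 1.751.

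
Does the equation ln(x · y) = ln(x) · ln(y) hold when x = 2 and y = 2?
Fails

Substituting x = 2, y = 2:

LHS = ln(2 · 2) = ln(4) ≈ 1.386
RHS = ln(2) · ln(2) = ln(2)² ≈ 0.4805

LHS ≠ RHS, so the equation does not hold at this point.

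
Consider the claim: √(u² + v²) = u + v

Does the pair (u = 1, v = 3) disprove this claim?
Substituting u = 1, v = 3:
LHS = √(1² + 3²) = √(10) ≈ 3.162
RHS = 1 + 3 = 4

Since LHS ≠ RHS, this pair disproves the claim.

Answer: Yes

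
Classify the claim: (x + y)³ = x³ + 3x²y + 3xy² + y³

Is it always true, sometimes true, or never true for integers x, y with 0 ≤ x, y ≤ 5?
The identity holds for every pair in the range. For instance at (x, y) = (3, 0): both sides equal 27.

Answer: Always true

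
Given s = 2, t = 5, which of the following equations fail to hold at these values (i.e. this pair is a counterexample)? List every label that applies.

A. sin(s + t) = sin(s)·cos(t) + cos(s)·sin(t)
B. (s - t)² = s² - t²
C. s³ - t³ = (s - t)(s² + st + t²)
Evaluating each claim at the given values:
A. LHS = sin(7) ≈ 0.657, RHS = sin(2)·cos(5) + sin(5)·cos(2) ≈ 0.657 → holds here (LHS = RHS)
B. LHS = 9, RHS = -21 → fails here (LHS ≠ RHS)
C. LHS = -117, RHS = -117 → holds here (LHS = RHS)

Answer: B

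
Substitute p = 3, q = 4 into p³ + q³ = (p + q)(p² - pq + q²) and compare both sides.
LHS = 3³ + 4³ = 91
RHS = (3 + 4)(3² - 3·4 + 4²) = 91

LHS = RHS: the two sides agree.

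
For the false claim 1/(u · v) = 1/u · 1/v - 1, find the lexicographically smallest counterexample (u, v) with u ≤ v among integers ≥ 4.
Substituting (4, 4) into the claim:
LHS = 1/(4 · 4) = 1/16
RHS = 1/4 · 1/4 - 1 = -15/16

Since LHS ≠ RHS, this pair disproves the claim, and no lexicographically smaller pair (u ≤ v, integers ≥ 4) does.

For instance (5, 8) is also a counterexample (LHS = 1/40, RHS = -39/40), but it's lexicographically larger.

Answer: (u, v) = (4, 4)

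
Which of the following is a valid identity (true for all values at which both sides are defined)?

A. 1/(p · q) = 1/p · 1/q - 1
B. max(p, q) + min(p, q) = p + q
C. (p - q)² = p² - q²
B

A: fails at (6, 7) — LHS = 1/42, RHS = -41/42.
B: holds — e.g. at (6, 7), both sides equal 13.
C: fails at (4, 5) — LHS = 1, RHS = -9.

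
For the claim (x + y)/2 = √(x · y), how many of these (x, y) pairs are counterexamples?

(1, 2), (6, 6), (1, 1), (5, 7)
Testing each pair:
(1, 2): LHS = 3/2, RHS = √(2) ≈ 1.414 → counterexample
(6, 6): LHS = 6, RHS = 6 → satisfies claim
(1, 1): LHS = 1, RHS = 1 → satisfies claim
(5, 7): LHS = 6, RHS = √(35) ≈ 5.916 → counterexample

That makes 2 counterexamples.

Answer: 2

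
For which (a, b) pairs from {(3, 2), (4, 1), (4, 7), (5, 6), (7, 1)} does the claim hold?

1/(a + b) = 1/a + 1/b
None

Testing each pair:
(3, 2): LHS = 1/5, RHS = 5/6 → fails
(4, 1): LHS = 1/5, RHS = 5/4 → fails
(4, 7): LHS = 1/11, RHS = 11/28 → fails
(5, 6): LHS = 1/11, RHS = 11/30 → fails
(7, 1): LHS = 1/8, RHS = 8/7 → fails

No pair satisfies the claim.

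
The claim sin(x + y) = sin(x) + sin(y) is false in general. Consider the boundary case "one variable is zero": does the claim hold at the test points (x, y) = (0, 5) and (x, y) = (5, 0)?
Yes, holds at both test points

At (0, 5): LHS = sin(5) ≈ -0.9589, RHS = sin(5) ≈ -0.9589 → equal
At (5, 0): LHS = sin(5) ≈ -0.9589, RHS = sin(5) ≈ -0.9589 → equal

So the claim does hold at both of these boundary points, even though it is not an identity.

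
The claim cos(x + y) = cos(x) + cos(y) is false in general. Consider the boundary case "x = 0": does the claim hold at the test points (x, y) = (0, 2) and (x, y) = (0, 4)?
No, fails at both test points

At (0, 2): LHS = cos(2) ≈ -0.4161 ≠ RHS = cos(2) + 1 ≈ 0.5839
At (0, 4): LHS = cos(4) ≈ -0.6536 ≠ RHS = cos(4) + 1 ≈ 0.3464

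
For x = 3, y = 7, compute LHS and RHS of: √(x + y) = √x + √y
LHS = √(3 + 7) = √(10) ≈ 3.162
RHS = √3 + √7 = √(3) + √(7) ≈ 4.378

LHS ≠ RHS (they differ by about 1.216), so the equation does not hold here.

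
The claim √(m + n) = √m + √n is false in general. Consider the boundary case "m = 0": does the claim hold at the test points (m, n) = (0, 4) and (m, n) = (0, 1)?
Yes, holds at both test points

At (0, 4): LHS = 2, RHS = 2 → equal
At (0, 1): LHS = 1, RHS = 1 → equal

So the claim does hold at both of these boundary points, even though it is not an identity.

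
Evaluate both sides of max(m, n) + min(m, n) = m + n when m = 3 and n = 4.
LHS = max(3, 4) + min(3, 4) = 7
RHS = 3 + 4 = 7

LHS = RHS: the two sides agree.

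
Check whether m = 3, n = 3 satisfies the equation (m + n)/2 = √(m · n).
Holds

Substituting m = 3, n = 3:

LHS = (3 + 3)/2 = 3
RHS = √(3 · 3) = 3

LHS = RHS, so the equation holds at this point.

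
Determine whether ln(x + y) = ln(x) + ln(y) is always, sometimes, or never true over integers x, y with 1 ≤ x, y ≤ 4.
Sometimes true

It holds at (x, y) = (2, 2) (both sides equal ln(4) ≈ 1.386), but fails at (x, y) = (1, 4) (LHS = ln(5) ≈ 1.609, RHS = ln(4) ≈ 1.386).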